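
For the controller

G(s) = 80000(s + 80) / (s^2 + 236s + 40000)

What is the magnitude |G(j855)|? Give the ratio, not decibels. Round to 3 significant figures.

95.4

At s = jω = j855:
zero (s+80): 80 + j855 → |·| = √(80²+855²) = √737425 ≈ 858.73, ∠ = arctan(855/80) ≈ 84.65°
quadratic: (j855)² + 236·j855 + 40000 = -691025 + j201780 → |·| ≈ 7.1988e+05, ∠ ≈ 163.72°
|G| = 80000 · 858.73 / 7.1988e+05 ≈ 95.43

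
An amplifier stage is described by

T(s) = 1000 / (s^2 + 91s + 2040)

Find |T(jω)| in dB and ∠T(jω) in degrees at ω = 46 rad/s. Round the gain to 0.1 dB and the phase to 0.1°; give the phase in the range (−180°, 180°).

Substitute s = j46:
Numerator: 1000 = 1000 + j0
Denominator: (j46)^2 + 91(j46) + 2040 = -76 + j4186
|N| = √(1000² + 0²) ≈ 1000, ∠N ≈ 0.00°
|D| = √(76² + 4186²) ≈ 4186.7, ∠D ≈ 91.04°
|T| = 1000 / 4186.7 ≈ 0.23885
Gain = 20 log₁₀(0.23885) ≈ -12.44 dB
∠T = 0.00° − 91.04° = -91.04°

-12.4 dB, -91.0°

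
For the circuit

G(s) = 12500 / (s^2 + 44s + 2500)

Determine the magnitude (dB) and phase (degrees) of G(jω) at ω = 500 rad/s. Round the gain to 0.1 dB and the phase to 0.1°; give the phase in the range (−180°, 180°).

At s = jω = j500:
quadratic: (j500)² + 44·j500 + 2500 = -247500 + j22000 → |·| ≈ 2.4848e+05, ∠ ≈ 174.92°
|G| = 12500 / 2.4848e+05 ≈ 0.050306
Gain = 20 log₁₀(0.050306) ≈ -25.97 dB
∠G = 0.00° − 174.92° = -174.92°

-26.0 dB, -174.9°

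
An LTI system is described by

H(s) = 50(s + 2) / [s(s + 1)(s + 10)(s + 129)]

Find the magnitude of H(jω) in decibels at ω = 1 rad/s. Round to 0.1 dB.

-24.3 dB

At s = jω = j1:
zero (s+2): 2 + j1 → |·| = √(2²+1²) = √5 ≈ 2.2361, ∠ = arctan(1/2) ≈ 26.57°
pole (s+1): 1 + j1 → |·| = √(1²+1²) = √2 ≈ 1.4142, ∠ = arctan(1/1) ≈ 45.00°
pole (s+10): 10 + j1 → |·| = √(10²+1²) = √101 ≈ 10.05, ∠ = arctan(1/10) ≈ 5.71°
pole (s+129): 129 + j1 → |·| = √(129²+1²) = √16642 ≈ 129, ∠ = arctan(1/129) ≈ 0.44°
pole at origin: |s| = 1, ∠ = 90.00° (in denominator)
|H| = 50 · 2.2361 / 1833.4 ≈ 0.060982
Gain = 20 log₁₀(0.060982) ≈ -24.30 dB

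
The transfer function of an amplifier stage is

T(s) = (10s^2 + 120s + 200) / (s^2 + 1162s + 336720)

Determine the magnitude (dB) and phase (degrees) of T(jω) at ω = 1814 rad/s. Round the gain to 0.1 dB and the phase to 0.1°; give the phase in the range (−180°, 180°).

19.2 dB, 35.1°

Substitute s = j1814:
Numerator: 10(j1814)^2 + 120(j1814) + 200 = -32905760 + j217680
Denominator: (j1814)^2 + 1162(j1814) + 336720 = -2953876 + j2107868
|N| = √(32905760² + 217680²) ≈ 3.2906e+07, ∠N ≈ 179.62°
|D| = √(2953876² + 2107868²) ≈ 3.6288e+06, ∠D ≈ 144.49°
|T| = 3.2906e+07 / 3.6288e+06 ≈ 9.068
Gain = 20 log₁₀(9.068) ≈ 19.15 dB
∠T = 179.62° − 144.49° = 35.13°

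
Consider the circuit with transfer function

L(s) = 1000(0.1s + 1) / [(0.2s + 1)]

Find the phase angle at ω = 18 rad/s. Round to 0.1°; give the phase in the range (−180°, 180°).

At ω = 18 rad/s:
zero (1 + j18·0.1) = 1 + j1.8 → |·| ≈ 2.0591, ∠ ≈ 60.95°
pole (1 + j18·0.2) = 1 + j3.6 → |·| ≈ 3.7363, ∠ ≈ 74.48°
∠L = (60.95°) − (74.48°) = -13.53°

-13.5°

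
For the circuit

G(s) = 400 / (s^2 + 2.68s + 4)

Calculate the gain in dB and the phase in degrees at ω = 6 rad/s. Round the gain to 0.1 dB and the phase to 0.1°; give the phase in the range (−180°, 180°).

21.0 dB, -153.3°

At s = jω = j6:
quadratic: (j6)² + 2.68·j6 + 4 = -32 + j16.08 → |·| ≈ 35.813, ∠ ≈ 153.32°
|G| = 400 / 35.813 ≈ 11.169
Gain = 20 log₁₀(11.169) ≈ 20.96 dB
∠G = 0.00° − 153.32° = -153.32°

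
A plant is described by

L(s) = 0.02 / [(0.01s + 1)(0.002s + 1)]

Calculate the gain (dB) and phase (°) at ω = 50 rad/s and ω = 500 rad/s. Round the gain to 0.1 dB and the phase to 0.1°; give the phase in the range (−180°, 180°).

At ω = 50 rad/s:
pole (1 + j50·0.01) = 1 + j0.5 → |·| ≈ 1.118, ∠ ≈ 26.57°
pole (1 + j50·0.002) = 1 + j0.1 → |·| ≈ 1.005, ∠ ≈ 5.71°
|L| = 0.02 · 1 / (1.118 · 1.005) ≈ 0.0178
Gain = 20 log₁₀(0.0178) ≈ -34.99 dB
∠L = (0°) − (26.57° + 5.71°) = -32.28°

At ω = 500 rad/s:
pole (1 + j500·0.01) = 1 + j5 → |·| ≈ 5.099, ∠ ≈ 78.69°
pole (1 + j500·0.002) = 1 + j1 → |·| ≈ 1.4142, ∠ ≈ 45.00°
|L| = 0.02 · 1 / (5.099 · 1.4142) ≈ 0.0027735
Gain = 20 log₁₀(0.0027735) ≈ -51.14 dB
∠L = (0°) − (78.69° + 45.00°) = -123.69°

ω = 50: -35.0 dB, -32.3°; ω = 500: -51.1 dB, -123.7°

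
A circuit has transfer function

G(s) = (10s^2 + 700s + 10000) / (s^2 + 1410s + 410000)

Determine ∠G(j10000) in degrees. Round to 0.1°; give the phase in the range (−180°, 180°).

Substitute s = j10000:
Numerator: 10(j10000)^2 + 700(j10000) + 10000 = -999990000 + j7000000
Denominator: (j10000)^2 + 1410(j10000) + 410000 = -99590000 + j14100000
|N| = √(999990000² + 7000000²) ≈ 1e+09, ∠N ≈ 179.60°
|D| = √(99590000² + 14100000²) ≈ 1.0058e+08, ∠D ≈ 171.94°
∠G = 179.60° − 171.94° = 7.66°

7.7°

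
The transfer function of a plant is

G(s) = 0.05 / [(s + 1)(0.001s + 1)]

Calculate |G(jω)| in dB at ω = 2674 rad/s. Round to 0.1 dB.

-103.7 dB

At ω = 2674 rad/s:
pole (1 + j2674·1) = 1 + j2674 → |·| ≈ 2674, ∠ ≈ 89.98°
pole (1 + j2674·0.001) = 1 + j2.674 → |·| ≈ 2.8549, ∠ ≈ 69.50°
|G| = 0.05 · 1 / (2674 · 2.8549) ≈ 6.5496e-06
Gain = 20 log₁₀(6.5496e-06) ≈ -103.68 dB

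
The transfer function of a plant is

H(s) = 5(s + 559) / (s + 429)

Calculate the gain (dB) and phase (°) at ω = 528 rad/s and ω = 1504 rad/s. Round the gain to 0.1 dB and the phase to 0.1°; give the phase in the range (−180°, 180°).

ω = 528: 15.0 dB, -7.5°; ω = 1504: 14.2 dB, -4.5°

At s = jω = j528:
zero (s+559): 559 + j528 → |·| = √(559²+528²) = √591265 ≈ 768.94, ∠ = arctan(528/559) ≈ 43.37°
pole (s+429): 429 + j528 → |·| = √(429²+528²) = √462825 ≈ 680.31, ∠ = arctan(528/429) ≈ 50.91°
|H| = 5 · 768.94 / 680.31 ≈ 5.6514
Gain = 20 log₁₀(5.6514) ≈ 15.04 dB
∠H = 43.37° − 50.91° = -7.54°

At s = jω = j1504:
zero (s+559): 559 + j1504 → |·| = √(559²+1504²) = √2574497 ≈ 1604.5, ∠ = arctan(1504/559) ≈ 69.61°
pole (s+429): 429 + j1504 → |·| = √(429²+1504²) = √2446057 ≈ 1564, ∠ = arctan(1504/429) ≈ 74.08°
|H| = 5 · 1604.5 / 1564 ≈ 5.1295
Gain = 20 log₁₀(5.1295) ≈ 14.20 dB
∠H = 69.61° − 74.08° = -4.47°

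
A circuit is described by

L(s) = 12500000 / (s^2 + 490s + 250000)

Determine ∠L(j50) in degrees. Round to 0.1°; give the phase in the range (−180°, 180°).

At s = jω = j50:
quadratic: (j50)² + 490·j50 + 250000 = 247500 + j24500 → |·| ≈ 2.4871e+05, ∠ ≈ 5.65°
∠L = 0.00° − 5.65° = -5.65°

-5.7°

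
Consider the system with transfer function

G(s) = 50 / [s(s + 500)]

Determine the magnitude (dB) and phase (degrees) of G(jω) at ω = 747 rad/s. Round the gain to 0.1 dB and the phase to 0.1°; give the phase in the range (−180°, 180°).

-82.6 dB, -146.2°

At s = jω = j747:
pole (s+500): 500 + j747 → |·| = √(500²+747²) = √808009 ≈ 898.89, ∠ = arctan(747/500) ≈ 56.20°
pole at origin: |s| = 747, ∠ = 90.00° (in denominator)
|G| = 50 / 6.7147e+05 ≈ 7.4463e-05
Gain = 20 log₁₀(7.4463e-05) ≈ -82.56 dB
∠G = 0.00° − 146.20° = -146.20°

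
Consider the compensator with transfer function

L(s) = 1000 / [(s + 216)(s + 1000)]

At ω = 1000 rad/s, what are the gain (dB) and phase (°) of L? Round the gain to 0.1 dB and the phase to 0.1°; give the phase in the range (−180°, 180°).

At s = jω = j1000:
pole (s+216): 216 + j1000 → |·| = √(216²+1000²) = √1046656 ≈ 1023.1, ∠ = arctan(1000/216) ≈ 77.81°
pole (s+1000): 1000 + j1000 → |·| = √(1000²+1000²) = √2000000 ≈ 1414.2, ∠ = arctan(1000/1000) ≈ 45.00°
|L| = 1000 / 1.4469e+06 ≈ 0.00069113
Gain = 20 log₁₀(0.00069113) ≈ -63.21 dB
∠L = 0.00° − 122.81° = -122.81°

-63.2 dB, -122.8°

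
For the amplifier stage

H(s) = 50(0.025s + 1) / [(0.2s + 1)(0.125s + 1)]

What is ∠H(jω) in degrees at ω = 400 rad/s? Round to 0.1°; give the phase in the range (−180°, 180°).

-93.8°

At ω = 400 rad/s:
zero (1 + j400·0.025) = 1 + j10 → |·| ≈ 10.05, ∠ ≈ 84.29°
pole (1 + j400·0.2) = 1 + j80 → |·| ≈ 80.006, ∠ ≈ 89.28°
pole (1 + j400·0.125) = 1 + j50 → |·| ≈ 50.01, ∠ ≈ 88.85°
∠H = (84.29°) − (89.28° + 88.85°) = -93.84°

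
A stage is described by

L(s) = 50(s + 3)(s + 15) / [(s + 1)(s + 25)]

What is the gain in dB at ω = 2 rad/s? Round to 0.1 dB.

At s = jω = j2:
zero (s+3): 3 + j2 → |·| = √(3²+2²) = √13 ≈ 3.6056, ∠ = arctan(2/3) ≈ 33.69°
zero (s+15): 15 + j2 → |·| = √(15²+2²) = √229 ≈ 15.133, ∠ = arctan(2/15) ≈ 7.59°
pole (s+1): 1 + j2 → |·| = √(1²+2²) = √5 ≈ 2.2361, ∠ = arctan(2/1) ≈ 63.43°
pole (s+25): 25 + j2 → |·| = √(25²+2²) = √629 ≈ 25.08, ∠ = arctan(2/25) ≈ 4.57°
|L| = 50 · 54.564 / 56.081 ≈ 48.647
Gain = 20 log₁₀(48.647) ≈ 33.74 dB

33.7 dB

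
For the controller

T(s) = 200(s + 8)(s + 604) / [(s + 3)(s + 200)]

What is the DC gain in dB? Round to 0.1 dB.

64.1 dB

T(0) = 200·8·604 / (3·200) ≈ 1610.7
20 log₁₀(1610.7) ≈ 64.14 dB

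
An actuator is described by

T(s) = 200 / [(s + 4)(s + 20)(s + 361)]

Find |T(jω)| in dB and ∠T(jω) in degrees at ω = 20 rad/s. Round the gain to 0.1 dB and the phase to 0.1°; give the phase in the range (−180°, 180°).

-60.4 dB, -126.9°

At s = jω = j20:
pole (s+4): 4 + j20 → |·| = √(4²+20²) = √416 ≈ 20.396, ∠ = arctan(20/4) ≈ 78.69°
pole (s+20): 20 + j20 → |·| = √(20²+20²) = √800 ≈ 28.284, ∠ = arctan(20/20) ≈ 45.00°
pole (s+361): 361 + j20 → |·| = √(361²+20²) = √130721 ≈ 361.55, ∠ = arctan(20/361) ≈ 3.17°
|T| = 200 / 2.0857e+05 ≈ 0.00095891
Gain = 20 log₁₀(0.00095891) ≈ -60.36 dB
∠T = 0.00° − 126.86° = -126.86°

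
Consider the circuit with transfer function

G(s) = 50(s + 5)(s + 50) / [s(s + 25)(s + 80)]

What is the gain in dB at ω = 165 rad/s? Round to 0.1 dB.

-11.0 dB

At s = jω = j165:
zero (s+5): 5 + j165 → |·| = √(5²+165²) = √27250 ≈ 165.08, ∠ = arctan(165/5) ≈ 88.26°
zero (s+50): 50 + j165 → |·| = √(50²+165²) = √29725 ≈ 172.41, ∠ = arctan(165/50) ≈ 73.14°
pole (s+25): 25 + j165 → |·| = √(25²+165²) = √27850 ≈ 166.88, ∠ = arctan(165/25) ≈ 81.38°
pole (s+80): 80 + j165 → |·| = √(80²+165²) = √33625 ≈ 183.37, ∠ = arctan(165/80) ≈ 64.13°
pole at origin: |s| = 165, ∠ = 90.00° (in denominator)
|G| = 50 · 28461 / 5.0491e+06 ≈ 0.28184
Gain = 20 log₁₀(0.28184) ≈ -11.00 dB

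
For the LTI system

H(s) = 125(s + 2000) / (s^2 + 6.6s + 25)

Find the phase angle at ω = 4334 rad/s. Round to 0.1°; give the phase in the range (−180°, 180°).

-114.7°

At s = jω = j4334:
zero (s+2000): 2000 + j4334 → |·| = √(2000²+4334²) = √22783556 ≈ 4773.2, ∠ = arctan(4334/2000) ≈ 65.23°
quadratic: (j4334)² + 6.6·j4334 + 25 = -18783531 + j28604.4 → |·| ≈ 1.8784e+07, ∠ ≈ 179.91°
∠H = 65.23° − 179.91° = -114.68°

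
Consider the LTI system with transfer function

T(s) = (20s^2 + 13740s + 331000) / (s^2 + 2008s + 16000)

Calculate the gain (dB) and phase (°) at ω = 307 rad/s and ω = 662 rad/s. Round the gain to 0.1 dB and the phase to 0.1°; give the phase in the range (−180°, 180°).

Substitute s = j307:
Numerator: 20(j307)^2 + 13740(j307) + 331000 = -1553980 + j4218180
Denominator: (j307)^2 + 2008(j307) + 16000 = -78249 + j616456
|N| = √(1553980² + 4218180²) ≈ 4.4953e+06, ∠N ≈ 110.22°
|D| = √(78249² + 616456²) ≈ 6.214e+05, ∠D ≈ 97.23°
|T| = 4.4953e+06 / 6.214e+05 ≈ 7.2341
Gain = 20 log₁₀(7.2341) ≈ 17.19 dB
∠T = 110.22° − 97.23° = 12.99°

Substitute s = j662:
Numerator: 20(j662)^2 + 13740(j662) + 331000 = -8433880 + j9095880
Denominator: (j662)^2 + 2008(j662) + 16000 = -422244 + j1329296
|N| = √(8433880² + 9095880²) ≈ 1.2404e+07, ∠N ≈ 132.84°
|D| = √(422244² + 1329296²) ≈ 1.3947e+06, ∠D ≈ 107.62°
|T| = 1.2404e+07 / 1.3947e+06 ≈ 8.8937
Gain = 20 log₁₀(8.8937) ≈ 18.98 dB
∠T = 132.84° − 107.62° = 25.22°

ω = 307: 17.2 dB, 13.0°; ω = 662: 19.0 dB, 25.2°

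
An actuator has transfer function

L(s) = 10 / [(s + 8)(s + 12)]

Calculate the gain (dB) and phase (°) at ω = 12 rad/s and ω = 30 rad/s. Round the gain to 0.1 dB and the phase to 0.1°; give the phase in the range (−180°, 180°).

ω = 12: -27.8 dB, -101.3°; ω = 30: -40.0 dB, -143.3°

At s = jω = j12:
pole (s+8): 8 + j12 → |·| = √(8²+12²) = √208 ≈ 14.422, ∠ = arctan(12/8) ≈ 56.31°
pole (s+12): 12 + j12 → |·| = √(12²+12²) = √288 ≈ 16.971, ∠ = arctan(12/12) ≈ 45.00°
|L| = 10 / 244.76 ≈ 0.040856
Gain = 20 log₁₀(0.040856) ≈ -27.77 dB
∠L = 0.00° − 101.31° = -101.31°

At s = jω = j30:
pole (s+8): 8 + j30 → |·| = √(8²+30²) = √964 ≈ 31.048, ∠ = arctan(30/8) ≈ 75.07°
pole (s+12): 12 + j30 → |·| = √(12²+30²) = √1044 ≈ 32.311, ∠ = arctan(30/12) ≈ 68.20°
|L| = 10 / 1003.2 ≈ 0.0099681
Gain = 20 log₁₀(0.0099681) ≈ -40.03 dB
∠L = 0.00° − 143.27° = -143.27°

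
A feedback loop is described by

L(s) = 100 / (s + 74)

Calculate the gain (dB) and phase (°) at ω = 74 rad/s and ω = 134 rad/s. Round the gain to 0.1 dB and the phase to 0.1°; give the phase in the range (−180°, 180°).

ω = 74: -0.4 dB, -45.0°; ω = 134: -3.7 dB, -61.1°

Substitute s = j74:
Numerator: 100 = 100 + j0
Denominator: (j74) + 74 = 74 + j74
|N| = √(100² + 0²) ≈ 100, ∠N ≈ 0.00°
|D| = √(74² + 74²) ≈ 104.65, ∠D ≈ 45.00°
|L| = 100 / 104.65 ≈ 0.95557
Gain = 20 log₁₀(0.95557) ≈ -0.39 dB
∠L = 0.00° − 45.00° = -45.00°

Substitute s = j134:
Numerator: 100 = 100 + j0
Denominator: (j134) + 74 = 74 + j134
|N| = √(100² + 0²) ≈ 100, ∠N ≈ 0.00°
|D| = √(74² + 134²) ≈ 153.08, ∠D ≈ 61.09°
|L| = 100 / 153.08 ≈ 0.65325
Gain = 20 log₁₀(0.65325) ≈ -3.70 dB
∠L = 0.00° − 61.09° = -61.09°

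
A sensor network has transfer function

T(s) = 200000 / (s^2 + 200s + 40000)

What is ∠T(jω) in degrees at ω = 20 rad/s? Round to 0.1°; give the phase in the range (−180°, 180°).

At s = jω = j20:
quadratic: (j20)² + 200·j20 + 40000 = 39600 + j4000 → |·| ≈ 39802, ∠ ≈ 5.77°
∠T = 0.00° − 5.77° = -5.77°

-5.8°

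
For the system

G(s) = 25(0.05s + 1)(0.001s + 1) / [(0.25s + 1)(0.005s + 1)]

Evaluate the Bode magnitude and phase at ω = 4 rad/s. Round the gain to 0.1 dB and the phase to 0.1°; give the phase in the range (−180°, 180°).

25.1 dB, -34.6°

At ω = 4 rad/s:
zero (1 + j4·0.05) = 1 + j0.2 → |·| ≈ 1.0198, ∠ ≈ 11.31°
zero (1 + j4·0.001) = 1 + j0.004 → |·| ≈ 1, ∠ ≈ 0.23°
pole (1 + j4·0.25) = 1 + j1 → |·| ≈ 1.4142, ∠ ≈ 45.00°
pole (1 + j4·0.005) = 1 + j0.02 → |·| ≈ 1.0002, ∠ ≈ 1.15°
|G| = 25 · 1.0198 · 1 / (1.4142 · 1.0002) ≈ 18.024
Gain = 20 log₁₀(18.024) ≈ 25.12 dB
∠G = (11.31° + 0.23°) − (45.00° + 1.15°) = -34.61°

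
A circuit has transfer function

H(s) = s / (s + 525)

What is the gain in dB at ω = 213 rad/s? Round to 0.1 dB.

-8.5 dB

At s = jω = j213:
zero at origin: s = j213 → |·| = 213, ∠ = 90.00°
pole (s+525): 525 + j213 → |·| = √(525²+213²) = √320994 ≈ 566.56, ∠ = arctan(213/525) ≈ 22.08°
|H| = 1 · 213 / 566.56 ≈ 0.37595
Gain = 20 log₁₀(0.37595) ≈ -8.50 dB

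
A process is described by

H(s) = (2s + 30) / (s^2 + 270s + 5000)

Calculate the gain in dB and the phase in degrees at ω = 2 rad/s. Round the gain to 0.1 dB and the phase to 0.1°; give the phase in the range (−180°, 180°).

Substitute s = j2:
Numerator: 2(j2) + 30 = 30 + j4
Denominator: (j2)^2 + 270(j2) + 5000 = 4996 + j540
|N| = √(30² + 4²) ≈ 30.265, ∠N ≈ 7.59°
|D| = √(4996² + 540²) ≈ 5025.1, ∠D ≈ 6.17°
|H| = 30.265 / 5025.1 ≈ 0.0060228
Gain = 20 log₁₀(0.0060228) ≈ -44.40 dB
∠H = 7.59° − 6.17° = 1.42°

-44.4 dB, 1.4°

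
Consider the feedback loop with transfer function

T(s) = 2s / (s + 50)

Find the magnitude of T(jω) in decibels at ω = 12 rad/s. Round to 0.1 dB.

-6.6 dB

At s = jω = j12:
zero at origin: s = j12 → |·| = 12, ∠ = 90.00°
pole (s+50): 50 + j12 → |·| = √(50²+12²) = √2644 ≈ 51.42, ∠ = arctan(12/50) ≈ 13.50°
|T| = 2 · 12 / 51.42 ≈ 0.46674
Gain = 20 log₁₀(0.46674) ≈ -6.62 dB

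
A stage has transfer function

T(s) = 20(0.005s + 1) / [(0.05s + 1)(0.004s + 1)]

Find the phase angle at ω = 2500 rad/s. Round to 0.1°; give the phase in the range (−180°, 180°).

-88.4°

At ω = 2500 rad/s:
zero (1 + j2500·0.005) = 1 + j12.5 → |·| ≈ 12.54, ∠ ≈ 85.43°
pole (1 + j2500·0.05) = 1 + j125 → |·| ≈ 125, ∠ ≈ 89.54°
pole (1 + j2500·0.004) = 1 + j10 → |·| ≈ 10.05, ∠ ≈ 84.29°
∠T = (85.43°) − (89.54° + 84.29°) = -88.40°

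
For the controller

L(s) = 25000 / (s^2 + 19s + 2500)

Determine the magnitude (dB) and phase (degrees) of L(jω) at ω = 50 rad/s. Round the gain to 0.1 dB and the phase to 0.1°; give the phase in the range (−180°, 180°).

At s = jω = j50:
quadratic: (j50)² + 19·j50 + 2500 = 0 + j950 → |·| ≈ 950, ∠ ≈ 90.00°
|L| = 25000 / 950 ≈ 26.316
Gain = 20 log₁₀(26.316) ≈ 28.40 dB
∠L = 0.00° − 90.00° = -90.00°

28.4 dB, -90.0°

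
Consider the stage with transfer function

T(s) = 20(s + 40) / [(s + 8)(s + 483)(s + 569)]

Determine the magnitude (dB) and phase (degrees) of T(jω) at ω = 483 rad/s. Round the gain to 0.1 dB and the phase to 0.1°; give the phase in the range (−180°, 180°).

-88.1 dB, -89.1°

At s = jω = j483:
zero (s+40): 40 + j483 → |·| = √(40²+483²) = √234889 ≈ 484.65, ∠ = arctan(483/40) ≈ 85.27°
pole (s+8): 8 + j483 → |·| = √(8²+483²) = √233353 ≈ 483.07, ∠ = arctan(483/8) ≈ 89.05°
pole (s+483): 483 + j483 → |·| = √(483²+483²) = √466578 ≈ 683.07, ∠ = arctan(483/483) ≈ 45.00°
pole (s+569): 569 + j483 → |·| = √(569²+483²) = √557050 ≈ 746.36, ∠ = arctan(483/569) ≈ 40.33°
|T| = 20 · 484.65 / 2.4628e+08 ≈ 3.9358e-05
Gain = 20 log₁₀(3.9358e-05) ≈ -88.10 dB
∠T = 85.27° − 174.38° = -89.11°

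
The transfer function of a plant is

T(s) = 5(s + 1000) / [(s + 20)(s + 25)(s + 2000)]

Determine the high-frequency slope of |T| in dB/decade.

-40 dB/decade

Each pole contributes −20 dB/decade at high frequency; each zero contributes +20 dB/decade.
Net: 1 zero(s) − 3 pole(s) → -40 dB/decade.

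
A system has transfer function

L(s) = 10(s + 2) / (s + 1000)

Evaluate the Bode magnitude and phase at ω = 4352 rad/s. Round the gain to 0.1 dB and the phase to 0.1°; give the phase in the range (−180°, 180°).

19.8 dB, 12.9°

At s = jω = j4352:
zero (s+2): 2 + j4352 → |·| = √(2²+4352²) = √18939908 ≈ 4352, ∠ = arctan(4352/2) ≈ 89.97°
pole (s+1000): 1000 + j4352 → |·| = √(1000²+4352²) = √19939904 ≈ 4465.4, ∠ = arctan(4352/1000) ≈ 77.06°
|L| = 10 · 4352 / 4465.4 ≈ 9.746
Gain = 20 log₁₀(9.746) ≈ 19.78 dB
∠L = 89.97° − 77.06° = 12.91°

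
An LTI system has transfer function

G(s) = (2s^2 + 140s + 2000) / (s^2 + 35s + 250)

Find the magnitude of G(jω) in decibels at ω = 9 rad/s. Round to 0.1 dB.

15.9 dB

Substitute s = j9:
Numerator: 2(j9)^2 + 140(j9) + 2000 = 1838 + j1260
Denominator: (j9)^2 + 35(j9) + 250 = 169 + j315
|N| = √(1838² + 1260²) ≈ 2228.4, ∠N ≈ 34.43°
|D| = √(169² + 315²) ≈ 357.47, ∠D ≈ 61.79°
|G| = 2228.4 / 357.47 ≈ 6.2338
Gain = 20 log₁₀(6.2338) ≈ 15.90 dB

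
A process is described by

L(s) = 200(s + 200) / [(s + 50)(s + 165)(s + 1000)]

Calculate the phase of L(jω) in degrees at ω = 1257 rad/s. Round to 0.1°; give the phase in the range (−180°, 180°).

At s = jω = j1257:
zero (s+200): 200 + j1257 → |·| = √(200²+1257²) = √1620049 ≈ 1272.8, ∠ = arctan(1257/200) ≈ 80.96°
pole (s+50): 50 + j1257 → |·| = √(50²+1257²) = √1582549 ≈ 1258, ∠ = arctan(1257/50) ≈ 87.72°
pole (s+165): 165 + j1257 → |·| = √(165²+1257²) = √1607274 ≈ 1267.8, ∠ = arctan(1257/165) ≈ 82.52°
pole (s+1000): 1000 + j1257 → |·| = √(1000²+1257²) = √2580049 ≈ 1606.3, ∠ = arctan(1257/1000) ≈ 51.50°
∠L = 80.96° − 221.74° = -140.78°

-140.8°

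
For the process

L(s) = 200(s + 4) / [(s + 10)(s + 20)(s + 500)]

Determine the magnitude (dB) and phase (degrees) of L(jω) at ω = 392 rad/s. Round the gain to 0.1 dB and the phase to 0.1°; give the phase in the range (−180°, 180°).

At s = jω = j392:
zero (s+4): 4 + j392 → |·| = √(4²+392²) = √153680 ≈ 392.02, ∠ = arctan(392/4) ≈ 89.42°
pole (s+10): 10 + j392 → |·| = √(10²+392²) = √153764 ≈ 392.13, ∠ = arctan(392/10) ≈ 88.54°
pole (s+20): 20 + j392 → |·| = √(20²+392²) = √154064 ≈ 392.51, ∠ = arctan(392/20) ≈ 87.08°
pole (s+500): 500 + j392 → |·| = √(500²+392²) = √403664 ≈ 635.35, ∠ = arctan(392/500) ≈ 38.10°
|L| = 200 · 392.02 / 9.779e+07 ≈ 0.00080176
Gain = 20 log₁₀(0.00080176) ≈ -61.92 dB
∠L = 89.42° − 213.72° = -124.30°

-61.9 dB, -124.3°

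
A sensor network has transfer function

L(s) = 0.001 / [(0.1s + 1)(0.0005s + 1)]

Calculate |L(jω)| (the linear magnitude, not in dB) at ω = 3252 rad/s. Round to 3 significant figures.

1.61e-06

At ω = 3252 rad/s:
pole (1 + j3252·0.1) = 1 + j325.2 → |·| ≈ 325.2, ∠ ≈ 89.82°
pole (1 + j3252·0.0005) = 1 + j1.626 → |·| ≈ 1.9089, ∠ ≈ 58.41°
|L| = 0.001 · 1 / (325.2 · 1.9089) ≈ 1.6109e-06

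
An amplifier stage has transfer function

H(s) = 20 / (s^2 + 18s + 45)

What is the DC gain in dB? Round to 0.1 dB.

H(0) = 20 / 45 ≈ 0.44444
20 log₁₀(0.44444) ≈ -7.04 dB

-7.0 dB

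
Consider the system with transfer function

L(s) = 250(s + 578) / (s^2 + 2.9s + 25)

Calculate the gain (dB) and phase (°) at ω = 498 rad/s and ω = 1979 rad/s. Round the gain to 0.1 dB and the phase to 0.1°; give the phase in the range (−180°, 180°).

At s = jω = j498:
zero (s+578): 578 + j498 → |·| = √(578²+498²) = √582088 ≈ 762.95, ∠ = arctan(498/578) ≈ 40.75°
quadratic: (j498)² + 2.9·j498 + 25 = -247979 + j1444.2 → |·| ≈ 2.4798e+05, ∠ ≈ 179.67°
|L| = 250 · 762.95 / 2.4798e+05 ≈ 0.76916
Gain = 20 log₁₀(0.76916) ≈ -2.28 dB
∠L = 40.75° − 179.67° = -138.92°

At s = jω = j1979:
zero (s+578): 578 + j1979 → |·| = √(578²+1979²) = √4250525 ≈ 2061.7, ∠ = arctan(1979/578) ≈ 73.72°
quadratic: (j1979)² + 2.9·j1979 + 25 = -3916416 + j5739.1 → |·| ≈ 3.9164e+06, ∠ ≈ 179.92°
|L| = 250 · 2061.7 / 3.9164e+06 ≈ 0.13161
Gain = 20 log₁₀(0.13161) ≈ -17.61 dB
∠L = 73.72° − 179.92° = -106.20°

ω = 498: -2.3 dB, -138.9°; ω = 1979: -17.6 dB, -106.2°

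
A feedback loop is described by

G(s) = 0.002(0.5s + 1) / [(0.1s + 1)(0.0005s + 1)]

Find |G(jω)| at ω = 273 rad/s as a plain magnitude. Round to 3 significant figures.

0.00990

At ω = 273 rad/s:
zero (1 + j273·0.5) = 1 + j136.5 → |·| ≈ 136.5, ∠ ≈ 89.58°
pole (1 + j273·0.1) = 1 + j27.3 → |·| ≈ 27.318, ∠ ≈ 87.90°
pole (1 + j273·0.0005) = 1 + j0.1365 → |·| ≈ 1.0093, ∠ ≈ 7.77°
|G| = 0.002 · 136.5 / (27.318 · 1.0093) ≈ 0.0099013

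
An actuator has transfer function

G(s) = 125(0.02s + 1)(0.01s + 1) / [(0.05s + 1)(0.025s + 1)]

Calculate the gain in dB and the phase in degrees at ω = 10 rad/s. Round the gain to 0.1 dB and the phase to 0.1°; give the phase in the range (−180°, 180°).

At ω = 10 rad/s:
zero (1 + j10·0.02) = 1 + j0.2 → |·| ≈ 1.0198, ∠ ≈ 11.31°
zero (1 + j10·0.01) = 1 + j0.1 → |·| ≈ 1.005, ∠ ≈ 5.71°
pole (1 + j10·0.05) = 1 + j0.5 → |·| ≈ 1.118, ∠ ≈ 26.57°
pole (1 + j10·0.025) = 1 + j0.25 → |·| ≈ 1.0308, ∠ ≈ 14.04°
|G| = 125 · 1.0198 · 1.005 / (1.118 · 1.0308) ≈ 111.17
Gain = 20 log₁₀(111.17) ≈ 40.92 dB
∠G = (11.31° + 5.71°) − (26.57° + 14.04°) = -23.59°

40.9 dB, -23.6°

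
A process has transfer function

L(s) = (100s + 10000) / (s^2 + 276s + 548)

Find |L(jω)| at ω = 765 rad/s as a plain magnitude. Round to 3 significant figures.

0.124

Substitute s = j765:
Numerator: 100(j765) + 10000 = 10000 + j76500
Denominator: (j765)^2 + 276(j765) + 548 = -584677 + j211140
|N| = √(10000² + 76500²) ≈ 77151, ∠N ≈ 82.55°
|D| = √(584677² + 211140²) ≈ 6.2163e+05, ∠D ≈ 160.14°
|L| = 77151 / 6.2163e+05 ≈ 0.12411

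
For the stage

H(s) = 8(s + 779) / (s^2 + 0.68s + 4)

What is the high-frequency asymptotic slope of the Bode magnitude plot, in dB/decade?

-20 dB/decade

Each pole contributes −20 dB/decade at high frequency; each zero contributes +20 dB/decade.
Net: 1 zero(s) − 2 pole(s) → -20 dB/decade.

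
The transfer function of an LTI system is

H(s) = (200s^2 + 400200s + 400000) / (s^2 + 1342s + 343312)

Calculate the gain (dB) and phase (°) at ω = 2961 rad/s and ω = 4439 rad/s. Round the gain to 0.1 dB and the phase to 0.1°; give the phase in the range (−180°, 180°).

ω = 2961: 47.1 dB, -8.8°; ω = 4439: 46.6 dB, -7.2°

Substitute s = j2961:
Numerator: 200(j2961)^2 + 400200(j2961) + 400000 = -1753104200 + j1184992200
Denominator: (j2961)^2 + 1342(j2961) + 343312 = -8424209 + j3973662
|N| = √(1753104200² + 1184992200²) ≈ 2.116e+09, ∠N ≈ 145.94°
|D| = √(8424209² + 3973662²) ≈ 9.3144e+06, ∠D ≈ 154.75°
|H| = 2.116e+09 / 9.3144e+06 ≈ 227.18
Gain = 20 log₁₀(227.18) ≈ 47.13 dB
∠H = 145.94° − 154.75° = -8.81°

Substitute s = j4439:
Numerator: 200(j4439)^2 + 400200(j4439) + 400000 = -3940544200 + j1776487800
Denominator: (j4439)^2 + 1342(j4439) + 343312 = -19361409 + j5957138
|N| = √(3940544200² + 1776487800²) ≈ 4.3225e+09, ∠N ≈ 155.73°
|D| = √(19361409² + 5957138²) ≈ 2.0257e+07, ∠D ≈ 162.90°
|H| = 4.3225e+09 / 2.0257e+07 ≈ 213.38
Gain = 20 log₁₀(213.38) ≈ 46.58 dB
∠H = 155.73° − 162.90° = -7.17°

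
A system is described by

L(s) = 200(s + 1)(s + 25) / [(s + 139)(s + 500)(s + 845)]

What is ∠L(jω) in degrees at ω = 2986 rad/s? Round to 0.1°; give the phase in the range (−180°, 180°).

At s = jω = j2986:
zero (s+1): 1 + j2986 → |·| = √(1²+2986²) = √8916197 ≈ 2986, ∠ = arctan(2986/1) ≈ 89.98°
zero (s+25): 25 + j2986 → |·| = √(25²+2986²) = √8916821 ≈ 2986.1, ∠ = arctan(2986/25) ≈ 89.52°
pole (s+139): 139 + j2986 → |·| = √(139²+2986²) = √8935517 ≈ 2989.2, ∠ = arctan(2986/139) ≈ 87.33°
pole (s+500): 500 + j2986 → |·| = √(500²+2986²) = √9166196 ≈ 3027.6, ∠ = arctan(2986/500) ≈ 80.49°
pole (s+845): 845 + j2986 → |·| = √(845²+2986²) = √9630221 ≈ 3103.3, ∠ = arctan(2986/845) ≈ 74.20°
∠L = 179.50° − 242.02° = -62.52°

-62.5°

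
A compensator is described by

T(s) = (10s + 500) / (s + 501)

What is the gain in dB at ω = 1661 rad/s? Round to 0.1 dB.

19.6 dB

Substitute s = j1661:
Numerator: 10(j1661) + 500 = 500 + j16610
Denominator: (j1661) + 501 = 501 + j1661
|N| = √(500² + 16610²) ≈ 16618, ∠N ≈ 88.28°
|D| = √(501² + 1661²) ≈ 1734.9, ∠D ≈ 73.22°
|T| = 16618 / 1734.9 ≈ 9.5787
Gain = 20 log₁₀(9.5787) ≈ 19.63 dB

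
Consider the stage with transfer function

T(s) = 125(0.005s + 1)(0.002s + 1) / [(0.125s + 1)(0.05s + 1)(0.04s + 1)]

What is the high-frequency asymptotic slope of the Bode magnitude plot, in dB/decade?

Each pole contributes −20 dB/decade at high frequency; each zero contributes +20 dB/decade.
Net: 2 zero(s) − 3 pole(s) → -20 dB/decade.

-20 dB/decade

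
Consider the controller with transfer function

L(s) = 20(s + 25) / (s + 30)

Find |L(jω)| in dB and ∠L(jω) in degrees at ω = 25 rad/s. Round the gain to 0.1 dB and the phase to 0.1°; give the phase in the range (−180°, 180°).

At s = jω = j25:
zero (s+25): 25 + j25 → |·| = √(25²+25²) = √1250 ≈ 35.355, ∠ = arctan(25/25) ≈ 45.00°
pole (s+30): 30 + j25 → |·| = √(30²+25²) = √1525 ≈ 39.051, ∠ = arctan(25/30) ≈ 39.81°
|L| = 20 · 35.355 / 39.051 ≈ 18.107
Gain = 20 log₁₀(18.107) ≈ 25.16 dB
∠L = 45.00° − 39.81° = 5.19°

25.2 dB, 5.2°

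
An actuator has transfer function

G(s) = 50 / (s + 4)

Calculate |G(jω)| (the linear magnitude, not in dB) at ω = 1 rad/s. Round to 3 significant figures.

Substitute s = j1:
Numerator: 50 = 50 + j0
Denominator: (j1) + 4 = 4 + j1
|N| = √(50² + 0²) ≈ 50, ∠N ≈ 0.00°
|D| = √(4² + 1²) ≈ 4.1231, ∠D ≈ 14.04°
|G| = 50 / 4.1231 ≈ 12.127

12.1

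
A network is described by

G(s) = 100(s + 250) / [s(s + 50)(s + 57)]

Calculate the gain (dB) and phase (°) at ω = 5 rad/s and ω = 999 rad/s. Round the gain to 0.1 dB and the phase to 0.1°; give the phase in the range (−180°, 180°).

ω = 5: 4.8 dB, -99.6°; ω = 999: -79.7 dB, 172.1°

At s = jω = j5:
zero (s+250): 250 + j5 → |·| = √(250²+5²) = √62525 ≈ 250.05, ∠ = arctan(5/250) ≈ 1.15°
pole (s+50): 50 + j5 → |·| = √(50²+5²) = √2525 ≈ 50.249, ∠ = arctan(5/50) ≈ 5.71°
pole (s+57): 57 + j5 → |·| = √(57²+5²) = √3274 ≈ 57.219, ∠ = arctan(5/57) ≈ 5.01°
pole at origin: |s| = 5, ∠ = 90.00° (in denominator)
|G| = 100 · 250.05 / 14376 ≈ 1.7394
Gain = 20 log₁₀(1.7394) ≈ 4.81 dB
∠G = 1.15° − 100.72° = -99.57°

At s = jω = j999:
zero (s+250): 250 + j999 → |·| = √(250²+999²) = √1060501 ≈ 1029.8, ∠ = arctan(999/250) ≈ 75.95°
pole (s+50): 50 + j999 → |·| = √(50²+999²) = √1000501 ≈ 1000.3, ∠ = arctan(999/50) ≈ 87.13°
pole (s+57): 57 + j999 → |·| = √(57²+999²) = √1001250 ≈ 1000.6, ∠ = arctan(999/57) ≈ 86.73°
pole at origin: |s| = 999, ∠ = 90.00° (in denominator)
|G| = 100 · 1029.8 / 9.999e+08 ≈ 0.00010299
Gain = 20 log₁₀(0.00010299) ≈ -79.74 dB
∠G = 75.95° − 263.86° = -187.91° ≡ 172.09° (principal value)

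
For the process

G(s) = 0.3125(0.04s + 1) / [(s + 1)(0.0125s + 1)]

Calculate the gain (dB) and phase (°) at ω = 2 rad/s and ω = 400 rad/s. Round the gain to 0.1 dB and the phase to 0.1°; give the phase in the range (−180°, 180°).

ω = 2: -17.1 dB, -60.3°; ω = 400: -52.2 dB, -82.1°

At ω = 2 rad/s:
zero (1 + j2·0.04) = 1 + j0.08 → |·| ≈ 1.0032, ∠ ≈ 4.57°
pole (1 + j2·1) = 1 + j2 → |·| ≈ 2.2361, ∠ ≈ 63.43°
pole (1 + j2·0.0125) = 1 + j0.025 → |·| ≈ 1.0003, ∠ ≈ 1.43°
|G| = 0.3125 · 1.0032 / (2.2361 · 1.0003) ≈ 0.14016
Gain = 20 log₁₀(0.14016) ≈ -17.07 dB
∠G = (4.57°) − (63.43° + 1.43°) = -60.29°

At ω = 400 rad/s:
zero (1 + j400·0.04) = 1 + j16 → |·| ≈ 16.031, ∠ ≈ 86.42°
pole (1 + j400·1) = 1 + j400 → |·| ≈ 400, ∠ ≈ 89.86°
pole (1 + j400·0.0125) = 1 + j5 → |·| ≈ 5.099, ∠ ≈ 78.69°
|G| = 0.3125 · 16.031 / (400 · 5.099) ≈ 0.0024562
Gain = 20 log₁₀(0.0024562) ≈ -52.19 dB
∠G = (86.42°) − (89.86° + 78.69°) = -82.13°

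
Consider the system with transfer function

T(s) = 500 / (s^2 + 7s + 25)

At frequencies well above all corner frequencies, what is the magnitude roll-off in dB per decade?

-40 dB/decade

Each pole contributes −20 dB/decade at high frequency; each zero contributes +20 dB/decade.
Net: 0 zero(s) − 2 pole(s) → -40 dB/decade.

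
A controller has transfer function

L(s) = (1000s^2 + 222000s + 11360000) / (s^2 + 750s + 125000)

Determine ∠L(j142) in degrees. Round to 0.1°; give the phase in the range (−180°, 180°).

Substitute s = j142:
Numerator: 1000(j142)^2 + 222000(j142) + 11360000 = -8804000 + j31524000
Denominator: (j142)^2 + 750(j142) + 125000 = 104836 + j106500
|N| = √(8804000² + 31524000²) ≈ 3.273e+07, ∠N ≈ 105.60°
|D| = √(104836² + 106500²) ≈ 1.4944e+05, ∠D ≈ 45.45°
∠L = 105.60° − 45.45° = 60.15°

60.2°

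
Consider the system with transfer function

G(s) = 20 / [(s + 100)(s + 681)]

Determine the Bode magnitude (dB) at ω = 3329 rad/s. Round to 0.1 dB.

At s = jω = j3329:
pole (s+100): 100 + j3329 → |·| = √(100²+3329²) = √11092241 ≈ 3330.5, ∠ = arctan(3329/100) ≈ 88.28°
pole (s+681): 681 + j3329 → |·| = √(681²+3329²) = √11546002 ≈ 3397.9, ∠ = arctan(3329/681) ≈ 78.44°
|G| = 20 / 1.1317e+07 ≈ 1.7673e-06
Gain = 20 log₁₀(1.7673e-06) ≈ -115.05 dB

-115.1 dB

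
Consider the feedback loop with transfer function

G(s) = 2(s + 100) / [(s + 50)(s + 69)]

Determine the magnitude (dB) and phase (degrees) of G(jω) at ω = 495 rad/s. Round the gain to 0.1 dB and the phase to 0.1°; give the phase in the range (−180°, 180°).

-47.8 dB, -87.7°

At s = jω = j495:
zero (s+100): 100 + j495 → |·| = √(100²+495²) = √255025 ≈ 505, ∠ = arctan(495/100) ≈ 78.58°
pole (s+50): 50 + j495 → |·| = √(50²+495²) = √247525 ≈ 497.52, ∠ = arctan(495/50) ≈ 84.23°
pole (s+69): 69 + j495 → |·| = √(69²+495²) = √249786 ≈ 499.79, ∠ = arctan(495/69) ≈ 82.06°
|G| = 2 · 505 / 2.4866e+05 ≈ 0.0040618
Gain = 20 log₁₀(0.0040618) ≈ -47.83 dB
∠G = 78.58° − 166.29° = -87.71°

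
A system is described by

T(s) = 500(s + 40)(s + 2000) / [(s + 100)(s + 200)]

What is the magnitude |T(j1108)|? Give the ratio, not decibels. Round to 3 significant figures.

1.01e+03

At s = jω = j1108:
zero (s+40): 40 + j1108 → |·| = √(40²+1108²) = √1229264 ≈ 1108.7, ∠ = arctan(1108/40) ≈ 87.93°
zero (s+2000): 2000 + j1108 → |·| = √(2000²+1108²) = √5227664 ≈ 2286.4, ∠ = arctan(1108/2000) ≈ 28.99°
pole (s+100): 100 + j1108 → |·| = √(100²+1108²) = √1237664 ≈ 1112.5, ∠ = arctan(1108/100) ≈ 84.84°
pole (s+200): 200 + j1108 → |·| = √(200²+1108²) = √1267664 ≈ 1125.9, ∠ = arctan(1108/200) ≈ 79.77°
|T| = 500 · 2.5349e+06 / 1.2526e+06 ≈ 1011.9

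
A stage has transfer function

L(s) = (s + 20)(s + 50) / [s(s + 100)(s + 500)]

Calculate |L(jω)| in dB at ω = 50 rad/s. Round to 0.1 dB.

At s = jω = j50:
zero (s+20): 20 + j50 → |·| = √(20²+50²) = √2900 ≈ 53.852, ∠ = arctan(50/20) ≈ 68.20°
zero (s+50): 50 + j50 → |·| = √(50²+50²) = √5000 ≈ 70.711, ∠ = arctan(50/50) ≈ 45.00°
pole (s+100): 100 + j50 → |·| = √(100²+50²) = √12500 ≈ 111.8, ∠ = arctan(50/100) ≈ 26.57°
pole (s+500): 500 + j50 → |·| = √(500²+50²) = √252500 ≈ 502.49, ∠ = arctan(50/500) ≈ 5.71°
pole at origin: |s| = 50, ∠ = 90.00° (in denominator)
|L| = 1 · 3807.9 / 2.8089e+06 ≈ 0.0013557
Gain = 20 log₁₀(0.0013557) ≈ -57.36 dB

-57.4 dB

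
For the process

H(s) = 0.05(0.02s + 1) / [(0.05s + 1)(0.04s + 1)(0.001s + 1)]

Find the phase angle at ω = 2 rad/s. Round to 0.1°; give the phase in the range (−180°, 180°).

At ω = 2 rad/s:
zero (1 + j2·0.02) = 1 + j0.04 → |·| ≈ 1.0008, ∠ ≈ 2.29°
pole (1 + j2·0.05) = 1 + j0.1 → |·| ≈ 1.005, ∠ ≈ 5.71°
pole (1 + j2·0.04) = 1 + j0.08 → |·| ≈ 1.0032, ∠ ≈ 4.57°
pole (1 + j2·0.001) = 1 + j0.002 → |·| ≈ 1, ∠ ≈ 0.11°
∠H = (2.29°) − (5.71° + 4.57° + 0.11°) = -8.10°

-8.1°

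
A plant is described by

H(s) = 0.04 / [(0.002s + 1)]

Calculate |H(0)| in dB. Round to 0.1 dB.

H(0) = 0.04 · 1 / 1 = 0.04
20 log₁₀(0.04) ≈ -27.96 dB

-28.0 dB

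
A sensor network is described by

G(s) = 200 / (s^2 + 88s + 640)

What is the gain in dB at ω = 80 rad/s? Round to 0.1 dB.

Substitute s = j80:
Numerator: 200 = 200 + j0
Denominator: (j80)^2 + 88(j80) + 640 = -5760 + j7040
|N| = √(200² + 0²) ≈ 200, ∠N ≈ 0.00°
|D| = √(5760² + 7040²) ≈ 9096.1, ∠D ≈ 129.29°
|G| = 200 / 9096.1 ≈ 0.021987
Gain = 20 log₁₀(0.021987) ≈ -33.16 dB

-33.2 dB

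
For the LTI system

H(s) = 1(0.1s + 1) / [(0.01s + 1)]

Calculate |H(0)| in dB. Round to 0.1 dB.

H(0) = 1 · 1 / 1 = 1
20 log₁₀(1) ≈ 0.00 dB

0.0 dB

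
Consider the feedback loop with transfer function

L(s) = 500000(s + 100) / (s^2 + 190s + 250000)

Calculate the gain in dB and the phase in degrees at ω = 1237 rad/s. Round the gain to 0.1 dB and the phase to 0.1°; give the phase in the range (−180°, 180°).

At s = jω = j1237:
zero (s+100): 100 + j1237 → |·| = √(100²+1237²) = √1540169 ≈ 1241, ∠ = arctan(1237/100) ≈ 85.38°
quadratic: (j1237)² + 190·j1237 + 250000 = -1280169 + j235030 → |·| ≈ 1.3016e+06, ∠ ≈ 169.60°
|L| = 500000 · 1241 / 1.3016e+06 ≈ 476.72
Gain = 20 log₁₀(476.72) ≈ 53.57 dB
∠L = 85.38° − 169.60° = -84.22°

53.6 dB, -84.2°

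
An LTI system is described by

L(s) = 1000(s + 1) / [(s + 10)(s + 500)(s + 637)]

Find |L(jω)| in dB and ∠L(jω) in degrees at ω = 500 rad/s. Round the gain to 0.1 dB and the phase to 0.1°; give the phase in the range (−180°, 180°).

-55.2 dB, -82.1°

At s = jω = j500:
zero (s+1): 1 + j500 → |·| = √(1²+500²) = √250001 ≈ 500, ∠ = arctan(500/1) ≈ 89.89°
pole (s+10): 10 + j500 → |·| = √(10²+500²) = √250100 ≈ 500.1, ∠ = arctan(500/10) ≈ 88.85°
pole (s+500): 500 + j500 → |·| = √(500²+500²) = √500000 ≈ 707.11, ∠ = arctan(500/500) ≈ 45.00°
pole (s+637): 637 + j500 → |·| = √(637²+500²) = √655769 ≈ 809.8, ∠ = arctan(500/637) ≈ 38.13°
|L| = 1000 · 500 / 2.8637e+08 ≈ 0.001746
Gain = 20 log₁₀(0.001746) ≈ -55.16 dB
∠L = 89.89° − 171.98° = -82.09°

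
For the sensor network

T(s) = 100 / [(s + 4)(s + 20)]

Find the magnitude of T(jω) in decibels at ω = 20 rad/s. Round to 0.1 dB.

At s = jω = j20:
pole (s+4): 4 + j20 → |·| = √(4²+20²) = √416 ≈ 20.396, ∠ = arctan(20/4) ≈ 78.69°
pole (s+20): 20 + j20 → |·| = √(20²+20²) = √800 ≈ 28.284, ∠ = arctan(20/20) ≈ 45.00°
|T| = 100 / 576.88 ≈ 0.17335
Gain = 20 log₁₀(0.17335) ≈ -15.22 dB

-15.2 dB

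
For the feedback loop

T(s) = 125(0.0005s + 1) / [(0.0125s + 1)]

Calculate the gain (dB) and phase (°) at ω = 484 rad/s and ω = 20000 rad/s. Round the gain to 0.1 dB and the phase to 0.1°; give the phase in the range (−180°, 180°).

ω = 484: 26.4 dB, -67.0°; ω = 20000: 14.0 dB, -5.5°

At ω = 484 rad/s:
zero (1 + j484·0.0005) = 1 + j0.242 → |·| ≈ 1.0289, ∠ ≈ 13.60°
pole (1 + j484·0.0125) = 1 + j6.05 → |·| ≈ 6.1321, ∠ ≈ 80.61°
|T| = 125 · 1.0289 / (6.1321) ≈ 20.974
Gain = 20 log₁₀(20.974) ≈ 26.43 dB
∠T = (13.60°) − (80.61°) = -67.01°

At ω = 20000 rad/s:
zero (1 + j20000·0.0005) = 1 + j10 → |·| ≈ 10.05, ∠ ≈ 84.29°
pole (1 + j20000·0.0125) = 1 + j250 → |·| ≈ 250, ∠ ≈ 89.77°
|T| = 125 · 10.05 / (250) ≈ 5.025
Gain = 20 log₁₀(5.025) ≈ 14.02 dB
∠T = (84.29°) − (89.77°) = -5.48°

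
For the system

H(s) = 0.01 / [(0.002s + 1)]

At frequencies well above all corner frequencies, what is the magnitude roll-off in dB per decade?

Each pole contributes −20 dB/decade at high frequency; each zero contributes +20 dB/decade.
Net: 0 zero(s) − 1 pole(s) → -20 dB/decade.

-20 dB/decade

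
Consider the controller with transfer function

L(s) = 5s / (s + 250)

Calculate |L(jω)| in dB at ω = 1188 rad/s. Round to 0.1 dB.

At s = jω = j1188:
zero at origin: s = j1188 → |·| = 1188, ∠ = 90.00°
pole (s+250): 250 + j1188 → |·| = √(250²+1188²) = √1473844 ≈ 1214, ∠ = arctan(1188/250) ≈ 78.12°
|L| = 5 · 1188 / 1214 ≈ 4.8929
Gain = 20 log₁₀(4.8929) ≈ 13.79 dB

13.8 dB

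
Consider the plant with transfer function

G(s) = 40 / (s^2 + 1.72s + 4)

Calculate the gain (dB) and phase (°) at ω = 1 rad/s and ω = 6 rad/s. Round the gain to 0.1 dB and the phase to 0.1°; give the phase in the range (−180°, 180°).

At s = jω = j1:
quadratic: (j1)² + 1.72·j1 + 4 = 3 + j1.72 → |·| ≈ 3.4581, ∠ ≈ 29.83°
|G| = 40 / 3.4581 ≈ 11.567
Gain = 20 log₁₀(11.567) ≈ 21.26 dB
∠G = 0.00° − 29.83° = -29.83°

At s = jω = j6:
quadratic: (j6)² + 1.72·j6 + 4 = -32 + j10.32 → |·| ≈ 33.623, ∠ ≈ 162.13°
|G| = 40 / 33.623 ≈ 1.1897
Gain = 20 log₁₀(1.1897) ≈ 1.51 dB
∠G = 0.00° − 162.13° = -162.13°

ω = 1: 21.3 dB, -29.8°; ω = 6: 1.5 dB, -162.1°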